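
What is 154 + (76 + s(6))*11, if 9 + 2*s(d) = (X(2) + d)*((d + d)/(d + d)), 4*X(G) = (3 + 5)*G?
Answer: 1991/2 ≈ 995.50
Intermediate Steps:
X(G) = 2*G (X(G) = ((3 + 5)*G)/4 = (8*G)/4 = 2*G)
s(d) = -5/2 + d/2 (s(d) = -9/2 + ((2*2 + d)*((d + d)/(d + d)))/2 = -9/2 + ((4 + d)*((2*d)/((2*d))))/2 = -9/2 + ((4 + d)*((2*d)*(1/(2*d))))/2 = -9/2 + ((4 + d)*1)/2 = -9/2 + (4 + d)/2 = -9/2 + (2 + d/2) = -5/2 + d/2)
154 + (76 + s(6))*11 = 154 + (76 + (-5/2 + (1/2)*6))*11 = 154 + (76 + (-5/2 + 3))*11 = 154 + (76 + 1/2)*11 = 154 + (153/2)*11 = 154 + 1683/2 = 1991/2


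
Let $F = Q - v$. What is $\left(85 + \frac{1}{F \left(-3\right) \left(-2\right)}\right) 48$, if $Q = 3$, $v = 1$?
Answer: $4084$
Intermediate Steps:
$F = 2$ ($F = 3 - 1 = 2$)
$\left(85 + \frac{1}{F \left(-3\right) \left(-2\right)}\right) 48 = \left(85 + \frac{1}{2 \left(-3\right) \left(-2\right)}\right) 48 = \left(85 + \frac{1}{\left(-6\right) \left(-2\right)}\right) 48 = \left(85 + \frac{1}{12}\right) 48 = \frac{1021}{12} \cdot 48 = 4084$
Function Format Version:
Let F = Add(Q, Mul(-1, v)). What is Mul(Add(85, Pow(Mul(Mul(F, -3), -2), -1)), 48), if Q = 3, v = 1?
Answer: 4084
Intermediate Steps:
F = 2 (F = Add(3, Mul(-1, 1)) = Add(3, -1) = 2)
Mul(Add(85, Pow(Mul(Mul(F, -3), -2), -1)), 48) = Mul(Add(85, Pow(Mul(Mul(2, -3), -2), -1)), 48) = Mul(Add(85, Pow(Mul(-6, -2), -1)), 48) = Mul(Add(85, Pow(12, -1)), 48) = Mul(Add(85, Rational(1, 12)), 48) = Mul(Rational(1021, 12), 48) = 4084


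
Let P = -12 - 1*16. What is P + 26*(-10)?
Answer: -288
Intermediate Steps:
P = -28 (P = -12 - 16 = -28)
P + 26*(-10) = -28 + 26*(-10) = -28 - 260 = -288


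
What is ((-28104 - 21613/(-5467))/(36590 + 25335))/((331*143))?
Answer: -30724591/3204860393735 ≈ -9.5869e-6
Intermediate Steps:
((-28104 - 21613/(-5467))/(36590 + 25335))/((331*143)) = ((-28104 - 21613*(-1/5467))/61925)/47333 = ((-28104 + 21613/5467)*(1/61925))*(1/47333) = -153622955/5467*1/61925*(1/47333) = -30724591/67708795*1/47333 = -30724591/3204860393735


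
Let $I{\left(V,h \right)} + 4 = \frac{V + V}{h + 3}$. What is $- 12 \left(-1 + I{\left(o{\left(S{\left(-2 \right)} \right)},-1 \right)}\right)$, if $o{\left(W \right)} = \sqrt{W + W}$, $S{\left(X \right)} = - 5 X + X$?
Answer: $12$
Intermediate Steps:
$S{\left(X \right)} = - 4 X$
$o{\left(W \right)} = \sqrt{2} \sqrt{W}$ ($o{\left(W \right)} = \sqrt{2 W} = \sqrt{2} \sqrt{W}$)
$I{\left(V,h \right)} = -4 + \frac{2 V}{3 + h}$ ($I{\left(V,h \right)} = -4 + \frac{V + V}{h + 3} = -4 + \frac{2 V}{3 + h}$)
$- 12 \left(-1 + I{\left(o{\left(S{\left(-2 \right)} \right)},-1 \right)}\right) = - 12 \left(-1 + \frac{2 \left(-6 + \sqrt{2} \sqrt{\left(-4\right) \left(-2\right)} - -2\right)}{3 - 1}\right) = - 12 \left(-1 + \frac{2 \left(-6 + \sqrt{2} \sqrt{8} + 2\right)}{2}\right) = - 12 \left(-1 + 2 \cdot \frac{1}{2} \left(-6 + \sqrt{2} \cdot 2 \sqrt{2} + 2\right)\right) = - 12 \left(-1 + 2 \cdot \frac{1}{2} \left(-6 + 4 + 2\right)\right) = - 12 \left(-1 + 2 \cdot \frac{1}{2} \cdot 0\right) = - 12 \left(-1 + 0\right) = \left(-12\right) \left(-1\right) = 12$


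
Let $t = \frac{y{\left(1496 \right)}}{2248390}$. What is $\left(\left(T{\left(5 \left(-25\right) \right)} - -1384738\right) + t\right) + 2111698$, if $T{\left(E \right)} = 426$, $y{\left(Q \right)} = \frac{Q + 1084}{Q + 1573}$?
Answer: $\frac{804314267188100}{230010297} \approx 3.4969 \cdot 10^{6}$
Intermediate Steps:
$y{\left(Q \right)} = \frac{1084 + Q}{1573 + Q}$
$t = \frac{86}{230010297}$ ($t = \frac{\frac{1}{1573 + 1496} \left(1084 + 1496\right)}{2248390} = \frac{1}{3069} \cdot 2580 \cdot \frac{1}{2248390} = \frac{860}{1023} \cdot \frac{1}{2248390} = \frac{86}{230010297} \approx 3.739 \cdot 10^{-7}$)
$\left(\left(T{\left(5 \left(-25\right) \right)} - -1384738\right) + t\right) + 2111698 = \left(\left(426 - -1384738\right) + \frac{86}{230010297}\right) + 2111698 = \left(\left(426 + 1384738\right) + \frac{86}{230010297}\right) + 2111698 = \left(1385164 + \frac{86}{230010297}\right) + 2111698 = \frac{318601983033794}{230010297} + 2111698 = \frac{804314267188100}{230010297}$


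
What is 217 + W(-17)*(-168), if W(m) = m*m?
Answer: -48335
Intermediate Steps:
W(m) = m²
217 + W(-17)*(-168) = 217 + (-17)²*(-168) = 217 + 289*(-168) = 217 - 48552 = -48335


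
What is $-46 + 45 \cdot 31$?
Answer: $1349$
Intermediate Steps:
$-46 + 45 \cdot 31 = -46 + 1395 = 1349$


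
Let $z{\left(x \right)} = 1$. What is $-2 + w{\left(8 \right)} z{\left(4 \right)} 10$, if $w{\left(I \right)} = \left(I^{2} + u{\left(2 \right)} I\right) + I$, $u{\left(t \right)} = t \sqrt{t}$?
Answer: $718 + 160 \sqrt{2} \approx 944.27$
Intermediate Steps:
$u{\left(t \right)} = t^{\frac{3}{2}}$
$w{\left(I \right)} = I + I^{2} + 2 I \sqrt{2}$ ($w{\left(I \right)} = \left(I^{2} + 2^{\frac{3}{2}} I\right) + I = \left(I^{2} + 2 \sqrt{2} I\right) + I = \left(I^{2} + 2 I \sqrt{2}\right) + I = I + I^{2} + 2 I \sqrt{2}$)
$-2 + w{\left(8 \right)} z{\left(4 \right)} 10 = -2 + 8 \left(1 + 8 + 2 \sqrt{2}\right) 1 \cdot 10 = -2 + 8 \left(9 + 2 \sqrt{2}\right) 10 = -2 + \left(72 + 16 \sqrt{2}\right) 10 = -2 + \left(720 + 160 \sqrt{2}\right) = 718 + 160 \sqrt{2}$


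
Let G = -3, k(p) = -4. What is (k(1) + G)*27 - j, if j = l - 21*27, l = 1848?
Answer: -1470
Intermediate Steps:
j = 1281 (j = 1848 - 21*27 = 1848 - 1*567 = 1848 - 567 = 1281)
(k(1) + G)*27 - j = (-4 - 3)*27 - 1*1281 = -7*27 - 1281 = -189 - 1281 = -1470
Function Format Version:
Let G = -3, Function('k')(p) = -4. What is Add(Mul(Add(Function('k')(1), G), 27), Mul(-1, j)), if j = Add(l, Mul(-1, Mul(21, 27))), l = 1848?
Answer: -1470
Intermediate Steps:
j = 1281 (j = Add(1848, Mul(-1, Mul(21, 27))) = Add(1848, Mul(-1, 567)) = Add(1848, -567) = 1281)
Add(Mul(Add(Function('k')(1), G), 27), Mul(-1, j)) = Add(Mul(Add(-4, -3), 27), Mul(-1, 1281)) = Add(Mul(-7, 27), -1281) = Add(-189, -1281) = -1470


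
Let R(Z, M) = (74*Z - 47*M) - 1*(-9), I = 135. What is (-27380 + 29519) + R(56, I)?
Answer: -53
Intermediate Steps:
R(Z, M) = 9 - 47*M + 74*Z (R(Z, M) = (-47*M + 74*Z) + 9 = 9 - 47*M + 74*Z)
(-27380 + 29519) + R(56, I) = (-27380 + 29519) + (9 - 47*135 + 74*56) = 2139 + (9 - 6345 + 4144) = 2139 - 2192 = -53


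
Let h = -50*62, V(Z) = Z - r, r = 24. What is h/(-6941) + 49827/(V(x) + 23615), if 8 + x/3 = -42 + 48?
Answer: 418962707/163703485 ≈ 2.5593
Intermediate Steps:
x = -6 (x = -24 + 3*(-42 + 48) = -24 + 3*6 = -24 + 18 = -6)
V(Z) = -24 + Z (V(Z) = Z - 1*24 = Z - 24 = -24 + Z)
h = -3100
h/(-6941) + 49827/(V(x) + 23615) = -3100/(-6941) + 49827/((-24 - 6) + 23615) = -3100*(-1/6941) + 49827/(-30 + 23615) = 3100/6941 + 49827/23585 = 418962707/163703485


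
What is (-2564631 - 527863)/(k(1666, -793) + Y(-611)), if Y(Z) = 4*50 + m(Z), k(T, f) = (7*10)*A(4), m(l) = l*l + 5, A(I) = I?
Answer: -1546247/186903 ≈ -8.2730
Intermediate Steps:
m(l) = 5 + l² (m(l) = l² + 5 = 5 + l²)
k(T, f) = 280 (k(T, f) = (7*10)*4 = 70*4 = 280)
Y(Z) = 205 + Z² (Y(Z) = 4*50 + (5 + Z²) = 200 + (5 + Z²) = 205 + Z²)
(-2564631 - 527863)/(k(1666, -793) + Y(-611)) = (-2564631 - 527863)/(280 + (205 + (-611)²)) = -3092494/(280 + (205 + 373321)) = -3092494/(280 + 373526) = -3092494/373806 = -3092494*1/373806 = -1546247/186903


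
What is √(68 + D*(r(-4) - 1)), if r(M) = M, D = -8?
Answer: 6*√3 ≈ 10.392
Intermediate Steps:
√(68 + D*(r(-4) - 1)) = √(68 - 8*(-4 - 1)) = √(68 - 8*(-5)) = √(68 + 40) = √108 = 6*√3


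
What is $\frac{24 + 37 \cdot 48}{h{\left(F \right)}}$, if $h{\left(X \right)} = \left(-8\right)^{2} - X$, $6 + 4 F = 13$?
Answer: $\frac{2400}{83} \approx 28.916$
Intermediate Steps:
$F = \frac{7}{4}$ ($F = - \frac{3}{2} + \frac{1}{4} \cdot 13 = - \frac{3}{2} + \frac{13}{4} = \frac{7}{4} \approx 1.75$)
$h{\left(X \right)} = 64 - X$
$\frac{24 + 37 \cdot 48}{h{\left(F \right)}} = \frac{24 + 37 \cdot 48}{64 - \frac{7}{4}} = \frac{24 + 1776}{64 - \frac{7}{4}} = \frac{1800}{\frac{249}{4}} = 1800 \cdot \frac{4}{249} = \frac{2400}{83}$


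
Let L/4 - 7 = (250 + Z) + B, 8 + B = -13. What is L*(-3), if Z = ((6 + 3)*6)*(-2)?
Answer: -1536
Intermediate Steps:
B = -21 (B = -8 - 13 = -21)
Z = -108 (Z = (9*6)*(-2) = 54*(-2) = -108)
L = 512 (L = 28 + 4*((250 - 108) - 21) = 28 + 4*(142 - 21) = 28 + 4*121 = 28 + 484 = 512)
L*(-3) = 512*(-3) = -1536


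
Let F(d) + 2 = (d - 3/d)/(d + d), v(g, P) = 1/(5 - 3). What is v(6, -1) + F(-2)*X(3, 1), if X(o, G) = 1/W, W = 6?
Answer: 3/16 ≈ 0.18750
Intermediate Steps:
X(o, G) = 1/6
v(g, P) = 1/2
F(d) = -2 + (d - 3/d)/(2*d) (F(d) = -2 + (d - 3/d)/(d + d) = -2 + (d - 3/d)/((2*d)) = -2 + (d - 3/d)*(1/(2*d)) = -2 + (d - 3/d)/(2*d))
v(6, -1) + F(-2)*X(3, 1) = 1/2 + (-3/2 - 3/2/(-2)**2)*(1/6) = 1/2 + (-3/2 - 3/2*1/4)*(1/6) = 1/2 + (-3/2 - 3/8)*(1/6) = 1/2 - 15/8*1/6 = 1/2 - 5/16 = 3/16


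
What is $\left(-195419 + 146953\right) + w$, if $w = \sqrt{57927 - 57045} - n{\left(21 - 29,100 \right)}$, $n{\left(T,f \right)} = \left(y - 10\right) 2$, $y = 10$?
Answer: $-48466 + 21 \sqrt{2} \approx -48436.0$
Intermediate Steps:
$n{\left(T,f \right)} = 0$ ($n{\left(T,f \right)} = \left(10 - 10\right) 2 = 0 \cdot 2 = 0$)
$w = 21 \sqrt{2}$ ($w = \sqrt{57927 - 57045} - 0 = \sqrt{882} + 0 = 21 \sqrt{2} + 0 = 21 \sqrt{2} \approx 29.698$)
$\left(-195419 + 146953\right) + w = \left(-195419 + 146953\right) + 21 \sqrt{2} = -48466 + 21 \sqrt{2}$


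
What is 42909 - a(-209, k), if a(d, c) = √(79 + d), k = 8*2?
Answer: 42909 - I*√130 ≈ 42909.0 - 11.402*I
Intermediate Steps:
k = 16
42909 - a(-209, k) = 42909 - √(79 - 209) = 42909 - √(-130) = 42909 - I*√130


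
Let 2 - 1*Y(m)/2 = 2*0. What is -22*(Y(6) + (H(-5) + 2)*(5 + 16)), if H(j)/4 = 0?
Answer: -1012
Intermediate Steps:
H(j) = 0 (H(j) = 4*0 = 0)
Y(m) = 4 (Y(m) = 4 - 4*0 = 4 - 2*0 = 4 + 0 = 4)
-22*(Y(6) + (H(-5) + 2)*(5 + 16)) = -22*(4 + (0 + 2)*(5 + 16)) = -22*(4 + 2*21) = -22*(4 + 42) = -22*46 = -1012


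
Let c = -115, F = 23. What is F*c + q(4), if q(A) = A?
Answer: -2641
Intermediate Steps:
F*c + q(4) = 23*(-115) + 4 = -2645 + 4 = -2641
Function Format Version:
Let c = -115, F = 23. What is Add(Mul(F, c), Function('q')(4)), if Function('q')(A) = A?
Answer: -2641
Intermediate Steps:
Add(Mul(F, c), Function('q')(4)) = Add(Mul(23, -115), 4) = Add(-2645, 4) = -2641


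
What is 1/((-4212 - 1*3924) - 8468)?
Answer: -1/16604 ≈ -6.0226e-5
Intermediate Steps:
1/((-4212 - 1*3924) - 8468) = 1/((-4212 - 3924) - 8468) = 1/(-8136 - 8468) = 1/(-16604) = -1/16604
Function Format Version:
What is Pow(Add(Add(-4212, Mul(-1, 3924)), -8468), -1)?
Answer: Rational(-1, 16604) ≈ -6.0226e-5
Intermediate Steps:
Pow(Add(Add(-4212, Mul(-1, 3924)), -8468), -1) = Pow(Add(Add(-4212, -3924), -8468), -1) = Pow(Add(-8136, -8468), -1) = Pow(-16604, -1) = Rational(-1, 16604)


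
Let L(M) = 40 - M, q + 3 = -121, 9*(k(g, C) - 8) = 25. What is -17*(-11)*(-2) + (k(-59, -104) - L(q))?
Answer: -4745/9 ≈ -527.22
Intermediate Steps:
k(g, C) = 97/9 (k(g, C) = 8 + (⅑)*25 = 8 + 25/9 = 97/9)
q = -124 (q = -3 - 121 = -124)
-17*(-11)*(-2) + (k(-59, -104) - L(q)) = -17*(-11)*(-2) + (97/9 - (40 - 1*(-124))) = 187*(-2) + (97/9 - (40 + 124)) = -374 + (97/9 - 1*164) = -374 + (97/9 - 164) = -374 - 1379/9 = -4745/9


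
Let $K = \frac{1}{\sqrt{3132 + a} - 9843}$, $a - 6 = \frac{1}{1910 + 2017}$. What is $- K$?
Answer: $\frac{38653461}{380453693696} + \frac{\sqrt{48392134329}}{380453693696} \approx 0.00010218$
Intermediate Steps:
$a = \frac{23563}{3927}$ ($a = 6 + \frac{1}{1910 + 2017} = 6 + \frac{1}{3927} = \frac{23563}{3927} \approx 6.0003$)
$K = \frac{1}{-9843 + \frac{\sqrt{48392134329}}{3927}}$ ($K = \frac{1}{\sqrt{3132 + \frac{23563}{3927}} - 9843} = \frac{1}{\sqrt{\frac{12322927}{3927}} - 9843} = \frac{1}{\frac{\sqrt{48392134329}}{3927} - 9843} = \frac{1}{-9843 + \frac{\sqrt{48392134329}}{3927}} \approx -0.00010218$)
$- K = - (- \frac{38653461}{380453693696} - \frac{\sqrt{48392134329}}{380453693696}) = \frac{38653461}{380453693696} + \frac{\sqrt{48392134329}}{380453693696}$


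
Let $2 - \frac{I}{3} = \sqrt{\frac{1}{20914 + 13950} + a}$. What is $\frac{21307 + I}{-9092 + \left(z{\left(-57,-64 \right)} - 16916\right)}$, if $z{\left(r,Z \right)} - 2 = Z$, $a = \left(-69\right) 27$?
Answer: $- \frac{21313}{26070} + \frac{i \sqrt{141529603949}}{75742040} \approx -0.81753 + 0.0049669 i$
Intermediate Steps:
$a = -1863$
$z{\left(r,Z \right)} = 2 + Z$
$I = 6 - \frac{3 i \sqrt{141529603949}}{8716}$ ($I = 6 - 3 \sqrt{\frac{1}{20914 + 13950} - 1863} = 6 - 3 \sqrt{\frac{1}{34864} - 1863} = 6 - 3 \sqrt{- \frac{64951631}{34864}} = 6 - 3 \frac{i \sqrt{141529603949}}{8716} = 6 - \frac{3 i \sqrt{141529603949}}{8716} \approx 6.0 - 129.49 i$)
$\frac{21307 + I}{-9092 + \left(z{\left(-57,-64 \right)} - 16916\right)} = \frac{21307 + \left(6 - \frac{3 i \sqrt{141529603949}}{8716}\right)}{-9092 + \left(\left(2 - 64\right) - 16916\right)} = \frac{21313 - \frac{3 i \sqrt{141529603949}}{8716}}{-9092 - 16978} = \frac{21313 - \frac{3 i \sqrt{141529603949}}{8716}}{-26070} = \left(21313 - \frac{3 i \sqrt{141529603949}}{8716}\right) \left(- \frac{1}{26070}\right) = - \frac{21313}{26070} + \frac{i \sqrt{141529603949}}{75742040}$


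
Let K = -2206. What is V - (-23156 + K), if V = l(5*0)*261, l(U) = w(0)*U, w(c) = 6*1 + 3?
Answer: 25362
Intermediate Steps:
w(c) = 9 (w(c) = 6 + 3 = 9)
l(U) = 9*U
V = 0 (V = (9*(5*0))*261 = (9*0)*261 = 0*261 = 0)
V - (-23156 + K) = 0 - (-23156 - 2206) = 0 - 1*(-25362) = 0 + 25362 = 25362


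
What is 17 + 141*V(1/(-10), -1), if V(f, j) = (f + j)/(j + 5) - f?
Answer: -307/40 ≈ -7.6750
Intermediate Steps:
V(f, j) = -f + (f + j)/(5 + j) (V(f, j) = (f + j)/(5 + j) - f = -f + (f + j)/(5 + j))
17 + 141*V(1/(-10), -1) = 17 + 141*((-1 - 4/(-10) - 1*(-1)/(-10))/(5 - 1)) = 17 + 141*((-1 - 4*(-1/10) - 1*(-1/10)*(-1))/4) = 17 + 141*((-1 + 2/5 - 1/10)/4) = 17 + 141*((1/4)*(-7/10)) = 17 + 141*(-7/40) = 17 - 987/40 = -307/40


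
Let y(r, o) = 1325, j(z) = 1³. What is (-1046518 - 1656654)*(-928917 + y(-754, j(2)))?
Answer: 2507440721824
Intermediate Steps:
j(z) = 1
(-1046518 - 1656654)*(-928917 + y(-754, j(2))) = (-1046518 - 1656654)*(-928917 + 1325) = -2703172*(-927592) = 2507440721824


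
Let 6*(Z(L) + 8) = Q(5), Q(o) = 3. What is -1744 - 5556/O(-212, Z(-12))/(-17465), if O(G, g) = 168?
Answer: -426424977/244510 ≈ -1744.0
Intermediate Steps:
Z(L) = -15/2 (Z(L) = -8 + (⅙)*3 = -8 + ½ = -15/2)
-1744 - 5556/O(-212, Z(-12))/(-17465) = -1744 - 5556/168/(-17465) = -1744 - 5556*1/168*(-1/17465) = -1744 - 463/14*(-1/17465) = -1744 + 463/244510 = -426424977/244510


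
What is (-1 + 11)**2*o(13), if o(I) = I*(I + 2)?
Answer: 19500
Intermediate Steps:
o(I) = I*(2 + I)
(-1 + 11)**2*o(13) = (-1 + 11)**2*(13*(2 + 13)) = 10**2*(13*15) = 100*195 = 19500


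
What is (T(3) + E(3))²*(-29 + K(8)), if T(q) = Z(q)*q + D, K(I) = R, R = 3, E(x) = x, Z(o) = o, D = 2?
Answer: -5096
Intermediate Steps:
K(I) = 3
T(q) = 2 + q² (T(q) = q*q + 2 = q² + 2 = 2 + q²)
(T(3) + E(3))²*(-29 + K(8)) = ((2 + 3²) + 3)²*(-29 + 3) = ((2 + 9) + 3)²*(-26) = (11 + 3)²*(-26) = 14²*(-26) = 196*(-26) = -5096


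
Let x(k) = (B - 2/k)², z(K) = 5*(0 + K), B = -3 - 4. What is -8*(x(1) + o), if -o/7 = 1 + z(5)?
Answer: 808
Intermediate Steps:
B = -7
z(K) = 5*K
x(k) = (-7 - 2/k)²
o = -182 (o = -7*(1 + 5*5) = -7*(1 + 25) = -7*26 = -182)
-8*(x(1) + o) = -8*((2 + 7*1)²/1² - 182) = -8*(1*(2 + 7)² - 182) = -8*(1*9² - 182) = -8*(1*81 - 182) = -8*(81 - 182) = -8*(-101) = 808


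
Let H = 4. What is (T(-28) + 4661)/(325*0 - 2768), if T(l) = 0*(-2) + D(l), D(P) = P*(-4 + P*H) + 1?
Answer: -3955/1384 ≈ -2.8577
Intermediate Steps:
D(P) = 1 + P*(-4 + 4*P) (D(P) = P*(-4 + P*4) + 1 = P*(-4 + 4*P) + 1 = 1 + P*(-4 + 4*P))
T(l) = 1 - 4*l + 4*l² (T(l) = 0*(-2) + (1 - 4*l + 4*l²) = 0 + (1 - 4*l + 4*l²) = 1 - 4*l + 4*l²)
(T(-28) + 4661)/(325*0 - 2768) = ((1 - 4*(-28) + 4*(-28)²) + 4661)/(325*0 - 2768) = ((1 + 112 + 4*784) + 4661)/(0 - 2768) = ((1 + 112 + 3136) + 4661)/(-2768) = (3249 + 4661)*(-1/2768) = 7910*(-1/2768) = -3955/1384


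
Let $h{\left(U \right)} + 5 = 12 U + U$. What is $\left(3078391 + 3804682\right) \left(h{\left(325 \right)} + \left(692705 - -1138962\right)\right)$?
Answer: $12636544240751$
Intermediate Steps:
$h{\left(U \right)} = -5 + 13 U$ ($h{\left(U \right)} = -5 + \left(12 U + U\right) = -5 + 13 U$)
$\left(3078391 + 3804682\right) \left(h{\left(325 \right)} + \left(692705 - -1138962\right)\right) = \left(3078391 + 3804682\right) \left(\left(-5 + 13 \cdot 325\right) + \left(692705 - -1138962\right)\right) = 6883073 \left(\left(-5 + 4225\right) + \left(692705 + 1138962\right)\right) = 6883073 \left(4220 + 1831667\right) = 6883073 \cdot 1835887 = 12636544240751$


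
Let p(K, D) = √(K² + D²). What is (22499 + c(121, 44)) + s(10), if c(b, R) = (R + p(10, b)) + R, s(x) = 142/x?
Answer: 113006/5 + √14741 ≈ 22723.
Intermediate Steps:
p(K, D) = √(D² + K²)
c(b, R) = √(100 + b²) + 2*R (c(b, R) = (R + √(b² + 10²)) + R = (R + √(b² + 100)) + R = (R + √(100 + b²)) + R = √(100 + b²) + 2*R)
(22499 + c(121, 44)) + s(10) = (22499 + (√(100 + 121²) + 2*44)) + 142/10 = (22499 + (√(100 + 14641) + 88)) + 142*(⅒) = (22499 + (√14741 + 88)) + 71/5 = (22499 + (88 + √14741)) + 71/5 = (22587 + √14741) + 71/5 = 113006/5 + √14741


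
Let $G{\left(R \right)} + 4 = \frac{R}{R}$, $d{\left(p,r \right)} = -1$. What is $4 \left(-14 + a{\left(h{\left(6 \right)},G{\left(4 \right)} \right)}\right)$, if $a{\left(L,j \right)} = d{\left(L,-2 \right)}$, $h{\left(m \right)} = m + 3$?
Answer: $-60$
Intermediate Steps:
$h{\left(m \right)} = 3 + m$
$G{\left(R \right)} = -3$ ($G{\left(R \right)} = -4 + \frac{R}{R} = -4 + 1 = -3$)
$a{\left(L,j \right)} = -1$
$4 \left(-14 + a{\left(h{\left(6 \right)},G{\left(4 \right)} \right)}\right) = 4 \left(-14 - 1\right) = 4 \left(-15\right) = -60$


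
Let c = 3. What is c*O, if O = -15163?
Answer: -45489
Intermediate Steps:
c*O = 3*(-15163) = -45489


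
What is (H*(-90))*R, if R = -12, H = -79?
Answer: -85320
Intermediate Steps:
(H*(-90))*R = -79*(-90)*(-12) = 7110*(-12) = -85320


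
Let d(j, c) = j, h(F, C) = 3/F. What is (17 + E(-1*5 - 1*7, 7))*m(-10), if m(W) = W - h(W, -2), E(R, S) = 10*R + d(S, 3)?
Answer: 4656/5 ≈ 931.20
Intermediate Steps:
E(R, S) = S + 10*R (E(R, S) = 10*R + S = S + 10*R)
m(W) = W - 3/W
(17 + E(-1*5 - 1*7, 7))*m(-10) = (17 + (7 + 10*(-1*5 - 1*7)))*(-10 - 3/(-10)) = (17 + (7 + 10*(-5 - 7)))*(-10 - 3*(-⅒)) = (17 + (7 + 10*(-12)))*(-10 + 3/10) = (17 + (7 - 120))*(-97/10) = (17 - 113)*(-97/10) = -96*(-97/10) = 4656/5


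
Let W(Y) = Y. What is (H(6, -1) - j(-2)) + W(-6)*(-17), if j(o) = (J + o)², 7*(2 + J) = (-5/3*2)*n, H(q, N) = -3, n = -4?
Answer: 41723/441 ≈ 94.610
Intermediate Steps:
J = -2/21 (J = -2 + ((-5/3*2)*(-4))/7 = -2 + ((-5*⅓*2)*(-4))/7 = -2 + (-5/3*2*(-4))/7 = -2 + (-10/3*(-4))/7 = -2 + (⅐)*(40/3) = -2 + 40/21 = -2/21 ≈ -0.095238)
j(o) = (-2/21 + o)²
(H(6, -1) - j(-2)) + W(-6)*(-17) = (-3 - (-2 + 21*(-2))²/441) - 6*(-17) = (-3 - (-2 - 42)²/441) + 102 = (-3 - (-44)²/441) + 102 = (-3 - 1936/441) + 102 = -3259/441 + 102 = 41723/441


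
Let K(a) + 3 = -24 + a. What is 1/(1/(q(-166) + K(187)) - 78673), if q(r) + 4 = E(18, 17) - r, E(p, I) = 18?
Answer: -340/26748819 ≈ -1.2711e-5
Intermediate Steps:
K(a) = -27 + a (K(a) = -3 + (-24 + a) = -27 + a)
q(r) = 14 - r (q(r) = -4 + (18 - r) = 14 - r)
1/(1/(q(-166) + K(187)) - 78673) = 1/(1/((14 - 1*(-166)) + (-27 + 187)) - 78673) = 1/(1/((14 + 166) + 160) - 78673) = 1/(1/(180 + 160) - 78673) = 1/(1/340 - 78673) = 1/(-26748819/340) = -340/26748819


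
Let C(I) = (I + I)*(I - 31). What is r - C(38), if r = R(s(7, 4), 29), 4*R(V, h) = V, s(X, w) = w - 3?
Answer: -2127/4 ≈ -531.75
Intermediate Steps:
s(X, w) = -3 + w
R(V, h) = V/4
C(I) = 2*I*(-31 + I) (C(I) = (2*I)*(-31 + I) = 2*I*(-31 + I))
r = ¼ (r = (-3 + 4)/4 = (¼)*1 = ¼ ≈ 0.25000)
r - C(38) = ¼ - 2*38*(-31 + 38) = ¼ - 2*38*7 = ¼ - 1*532 = ¼ - 532 = -2127/4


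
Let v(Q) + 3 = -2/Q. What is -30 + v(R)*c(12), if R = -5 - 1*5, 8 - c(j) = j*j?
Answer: 1754/5 ≈ 350.80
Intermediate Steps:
c(j) = 8 - j**2 (c(j) = 8 - j*j = 8 - j**2)
R = -10 (R = -5 - 5 = -10)
v(Q) = -3 - 2/Q
-30 + v(R)*c(12) = -30 + (-3 - 2/(-10))*(8 - 1*12**2) = -30 + (-3 - 2*(-1/10))*(8 - 1*144) = -30 + (-3 + 1/5)*(8 - 144) = -30 - 14/5*(-136) = -30 + 1904/5 = 1754/5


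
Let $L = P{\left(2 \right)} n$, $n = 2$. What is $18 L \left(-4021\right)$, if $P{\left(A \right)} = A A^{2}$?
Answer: $-1158048$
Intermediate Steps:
$P{\left(A \right)} = A^{3}$
$L = 16$ ($L = 2^{3} \cdot 2 = 8 \cdot 2 = 16$)
$18 L \left(-4021\right) = 18 \cdot 16 \left(-4021\right) = 288 \left(-4021\right) = -1158048$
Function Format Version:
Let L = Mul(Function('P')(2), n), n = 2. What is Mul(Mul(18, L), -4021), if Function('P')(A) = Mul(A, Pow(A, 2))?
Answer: -1158048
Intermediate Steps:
Function('P')(A) = Pow(A, 3)
L = 16 (L = Mul(Pow(2, 3), 2) = Mul(8, 2) = 16)
Mul(Mul(18, L), -4021) = Mul(Mul(18, 16), -4021) = Mul(288, -4021) = -1158048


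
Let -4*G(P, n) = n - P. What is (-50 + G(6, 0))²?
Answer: 9409/4 ≈ 2352.3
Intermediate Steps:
G(P, n) = -n/4 + P/4 (G(P, n) = -(n - P)/4 = -n/4 + P/4)
(-50 + G(6, 0))² = (-50 + (-¼*0 + (¼)*6))² = (-50 + (0 + 3/2))² = (-50 + 3/2)² = (-97/2)² = 9409/4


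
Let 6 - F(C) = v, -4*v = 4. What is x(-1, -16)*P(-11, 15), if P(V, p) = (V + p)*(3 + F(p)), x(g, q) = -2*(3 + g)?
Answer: -160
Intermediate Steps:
v = -1 (v = -¼*4 = -1)
F(C) = 7 (F(C) = 6 - 1*(-1) = 6 + 1 = 7)
x(g, q) = -6 - 2*g
P(V, p) = 10*V + 10*p (P(V, p) = (V + p)*(3 + 7) = (V + p)*10 = 10*V + 10*p)
x(-1, -16)*P(-11, 15) = (-6 - 2*(-1))*(10*(-11) + 10*15) = (-6 + 2)*(-110 + 150) = -4*40 = -160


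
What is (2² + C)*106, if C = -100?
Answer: -10176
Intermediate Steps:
(2² + C)*106 = (2² - 100)*106 = (4 - 100)*106 = -96*106 = -10176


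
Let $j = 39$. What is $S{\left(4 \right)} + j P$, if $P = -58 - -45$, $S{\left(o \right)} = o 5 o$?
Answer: $-427$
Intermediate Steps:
$S{\left(o \right)} = 5 o^{2}$ ($S{\left(o \right)} = 5 o o = 5 o^{2}$)
$P = -13$ ($P = -58 + 45 = -13$)
$S{\left(4 \right)} + j P = 5 \cdot 4^{2} + 39 \left(-13\right) = 5 \cdot 16 - 507 = 80 - 507 = -427$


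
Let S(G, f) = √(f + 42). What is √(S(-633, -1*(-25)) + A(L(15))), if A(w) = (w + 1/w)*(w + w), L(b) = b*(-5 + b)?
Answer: √(45002 + √67) ≈ 212.16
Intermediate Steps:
S(G, f) = √(42 + f)
A(w) = 2*w*(w + 1/w) (A(w) = (w + 1/w)*(2*w) = 2*w*(w + 1/w))
√(S(-633, -1*(-25)) + A(L(15))) = √(√(42 - 1*(-25)) + (2 + 2*(15*(-5 + 15))²)) = √(√(42 + 25) + (2 + 2*(15*10)²)) = √(√67 + (2 + 2*150²)) = √(√67 + (2 + 2*22500)) = √(√67 + (2 + 45000)) = √(√67 + 45002) = √(45002 + √67)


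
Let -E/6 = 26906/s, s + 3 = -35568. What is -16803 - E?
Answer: -199286983/11857 ≈ -16808.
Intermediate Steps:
s = -35571 (s = -3 - 35568 = -35571)
E = 53812/11857 (E = -161436/(-35571) = -161436*(-1)/35571 = -6*(-26906/35571) = 53812/11857 ≈ 4.5384)
-16803 - E = -16803 - 1*53812/11857 = -16803 - 53812/11857 = -199286983/11857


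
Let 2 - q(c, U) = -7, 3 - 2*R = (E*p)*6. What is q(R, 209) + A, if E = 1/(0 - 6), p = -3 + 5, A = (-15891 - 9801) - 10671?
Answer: -36354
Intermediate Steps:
A = -36363 (A = -25692 - 10671 = -36363)
p = 2
E = -1/6 (E = 1/(-6) = -1/6 ≈ -0.16667)
R = 5/2 (R = 3/2 - (-1/6*2)*6/2 = 3/2 - (-1)*6/6 = 3/2 - 1/2*(-2) = 3/2 + 1 = 5/2 ≈ 2.5000)
q(c, U) = 9 (q(c, U) = 2 - 1*(-7) = 2 + 7 = 9)
q(R, 209) + A = 9 - 36363 = -36354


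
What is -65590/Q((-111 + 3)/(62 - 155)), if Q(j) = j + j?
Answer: -1016645/36 ≈ -28240.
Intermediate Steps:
Q(j) = 2*j
-65590/Q((-111 + 3)/(62 - 155)) = -65590*(62 - 155)/(2*(-111 + 3)) = -65590/(2*(-108/(-93))) = -65590/(2*(-108*(-1/93))) = -65590/(2*(36/31)) = -65590/72/31 = -65590*31/72 = -1016645/36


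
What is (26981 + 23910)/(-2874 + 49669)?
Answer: 50891/46795 ≈ 1.0875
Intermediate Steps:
(26981 + 23910)/(-2874 + 49669) = 50891/46795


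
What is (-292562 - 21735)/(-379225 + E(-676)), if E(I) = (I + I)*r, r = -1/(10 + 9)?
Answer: 5971643/7203923 ≈ 0.82894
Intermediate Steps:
r = -1/19 ≈ -0.052632
E(I) = -2*I/19 (E(I) = (I + I)*(-1/19) = (2*I)*(-1/19) = -2*I/19)
(-292562 - 21735)/(-379225 + E(-676)) = (-292562 - 21735)/(-379225 - 2/19*(-676)) = -314297/(-379225 + 1352/19) = -314297/(-7203923/19) = -314297*(-19/7203923) = 5971643/7203923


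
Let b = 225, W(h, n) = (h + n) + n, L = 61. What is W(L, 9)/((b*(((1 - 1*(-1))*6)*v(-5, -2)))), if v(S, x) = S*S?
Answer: 79/67500 ≈ 0.0011704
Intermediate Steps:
W(h, n) = h + 2*n
v(S, x) = S**2
W(L, 9)/((b*(((1 - 1*(-1))*6)*v(-5, -2)))) = (61 + 2*9)/((225*(((1 - 1*(-1))*6)*(-5)**2))) = (61 + 18)/((225*(((1 + 1)*6)*25))) = 79/((225*((2*6)*25))) = 79/((225*(12*25))) = 79/((225*300)) = 79/67500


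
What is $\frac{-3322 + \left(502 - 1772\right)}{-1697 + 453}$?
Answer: $\frac{1148}{311} \approx 3.6913$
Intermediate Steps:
$\frac{-3322 + \left(502 - 1772\right)}{-1697 + 453} = \frac{-3322 + \left(502 - 1772\right)}{-1244} = \left(-3322 - 1270\right) \left(- \frac{1}{1244}\right) = \left(-4592\right) \left(- \frac{1}{1244}\right) = \frac{1148}{311}$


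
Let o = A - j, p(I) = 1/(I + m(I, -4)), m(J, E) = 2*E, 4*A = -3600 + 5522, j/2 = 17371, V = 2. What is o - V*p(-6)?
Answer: -479659/14 ≈ -34261.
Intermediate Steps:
j = 34742 (j = 2*17371 = 34742)
A = 961/2 (A = (-3600 + 5522)/4 = (¼)*1922 = 961/2 ≈ 480.50)
p(I) = 1/(-8 + I) (p(I) = 1/(I + 2*(-4)) = 1/(I - 8) = 1/(-8 + I))
o = -68523/2 (o = 961/2 - 1*34742 = 961/2 - 34742 = -68523/2 ≈ -34262.)
o - V*p(-6) = -68523/2 - 2/(-8 - 6) = -68523/2 - 2/(-14) = -68523/2 - 2*(-1)/14 = -68523/2 - 1*(-⅐) = -68523/2 + ⅐ = -479659/14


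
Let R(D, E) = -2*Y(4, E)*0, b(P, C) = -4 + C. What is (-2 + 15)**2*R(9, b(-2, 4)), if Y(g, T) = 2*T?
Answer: 0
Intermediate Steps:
R(D, E) = 0 (R(D, E) = -4*E*0 = 0)
(-2 + 15)**2*R(9, b(-2, 4)) = (-2 + 15)**2*0 = 13**2*0 = 169*0 = 0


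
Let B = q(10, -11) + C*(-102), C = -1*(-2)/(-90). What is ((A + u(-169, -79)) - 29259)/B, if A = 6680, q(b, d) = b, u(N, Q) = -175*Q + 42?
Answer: -16335/23 ≈ -710.22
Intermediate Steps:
u(N, Q) = 42 - 175*Q
C = -1/45 (C = 2*(-1/90) = -1/45 ≈ -0.022222)
B = 184/15 (B = 10 - 1/45*(-102) = 10 + 34/15 = 184/15 ≈ 12.267)
((A + u(-169, -79)) - 29259)/B = ((6680 + (42 - 175*(-79))) - 29259)/(184/15) = ((6680 + (42 + 13825)) - 29259)*(15/184) = ((6680 + 13867) - 29259)*(15/184) = (20547 - 29259)*(15/184) = -8712*15/184 = -16335/23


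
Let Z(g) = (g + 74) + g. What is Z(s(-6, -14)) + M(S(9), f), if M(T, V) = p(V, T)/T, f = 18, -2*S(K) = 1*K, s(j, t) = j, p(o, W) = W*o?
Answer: 80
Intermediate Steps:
S(K) = -K/2
Z(g) = 74 + 2*g (Z(g) = (74 + g) + g = 74 + 2*g)
M(T, V) = V (M(T, V) = (T*V)/T = V)
Z(s(-6, -14)) + M(S(9), f) = (74 + 2*(-6)) + 18 = (74 - 12) + 18 = 62 + 18 = 80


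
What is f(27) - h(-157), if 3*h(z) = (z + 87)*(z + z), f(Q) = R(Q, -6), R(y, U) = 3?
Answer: -21971/3 ≈ -7323.7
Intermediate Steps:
f(Q) = 3
h(z) = 2*z*(87 + z)/3 (h(z) = ((z + 87)*(z + z))/3 = ((87 + z)*(2*z))/3 = (2*z*(87 + z))/3 = 2*z*(87 + z)/3)
f(27) - h(-157) = 3 - 2*(-157)*(87 - 157)/3 = 3 - 2*(-157)*(-70)/3 = 3 - 1*21980/3 = 3 - 21980/3 = -21971/3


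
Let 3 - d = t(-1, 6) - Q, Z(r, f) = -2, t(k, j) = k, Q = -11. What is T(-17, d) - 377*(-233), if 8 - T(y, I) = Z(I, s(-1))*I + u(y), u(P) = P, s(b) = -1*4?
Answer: 87852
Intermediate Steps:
s(b) = -4
d = -7 (d = 3 - (-1 - 1*(-11)) = 3 - (-1 + 11) = 3 - 1*10 = 3 - 10 = -7)
T(y, I) = 8 - y + 2*I (T(y, I) = 8 - (-2*I + y) = 8 - (y - 2*I) = 8 + (-y + 2*I) = 8 - y + 2*I)
T(-17, d) - 377*(-233) = (8 - 1*(-17) + 2*(-7)) - 377*(-233) = (8 + 17 - 14) + 87841 = 11 + 87841 = 87852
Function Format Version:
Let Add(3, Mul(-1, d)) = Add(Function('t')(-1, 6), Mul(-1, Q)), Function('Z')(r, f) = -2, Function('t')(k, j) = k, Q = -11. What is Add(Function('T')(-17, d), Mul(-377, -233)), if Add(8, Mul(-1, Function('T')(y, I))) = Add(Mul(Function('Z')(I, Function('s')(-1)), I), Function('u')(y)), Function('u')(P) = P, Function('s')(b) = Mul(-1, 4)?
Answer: 87852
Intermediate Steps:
Function('s')(b) = -4
d = -7 (d = Add(3, Mul(-1, Add(-1, Mul(-1, -11)))) = Add(3, Mul(-1, Add(-1, 11))) = Add(3, Mul(-1, 10)) = Add(3, -10) = -7)
Function('T')(y, I) = Add(8, Mul(-1, y), Mul(2, I)) (Function('T')(y, I) = Add(8, Mul(-1, Add(Mul(-2, I), y))) = Add(8, Mul(-1, Add(y, Mul(-2, I)))) = Add(8, Add(Mul(-1, y), Mul(2, I))) = Add(8, Mul(-1, y), Mul(2, I)))
Add(Function('T')(-17, d), Mul(-377, -233)) = Add(Add(8, Mul(-1, -17), Mul(2, -7)), Mul(-377, -233)) = Add(Add(8, 17, -14), 87841) = Add(11, 87841) = 87852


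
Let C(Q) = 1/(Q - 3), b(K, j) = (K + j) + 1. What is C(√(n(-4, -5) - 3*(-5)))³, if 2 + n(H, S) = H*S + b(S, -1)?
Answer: 279/6859 + 110*√7/6859 ≈ 0.083107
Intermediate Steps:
b(K, j) = 1 + K + j
n(H, S) = -2 + S + H*S (n(H, S) = -2 + (H*S + (1 + S - 1)) = -2 + (H*S + S) = -2 + (S + H*S) = -2 + S + H*S)
C(Q) = 1/(-3 + Q)
C(√(n(-4, -5) - 3*(-5)))³ = (1/(-3 + √((-2 - 5 - 4*(-5)) - 3*(-5))))³ = (1/(-3 + √((-2 - 5 + 20) + 15)))³ = (1/(-3 + √(13 + 15)))³ = (1/(-3 + √28))³ = (1/(-3 + 2*√7))³ = (-3 + 2*√7)⁻³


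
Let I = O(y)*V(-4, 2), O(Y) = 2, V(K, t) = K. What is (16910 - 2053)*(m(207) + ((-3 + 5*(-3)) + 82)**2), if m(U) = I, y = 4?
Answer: 60735416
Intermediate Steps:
I = -8 (I = 2*(-4) = -8)
m(U) = -8
(16910 - 2053)*(m(207) + ((-3 + 5*(-3)) + 82)**2) = (16910 - 2053)*(-8 + ((-3 + 5*(-3)) + 82)**2) = 14857*(-8 + ((-3 - 15) + 82)**2) = 14857*(-8 + (-18 + 82)**2) = 14857*(-8 + 64**2) = 14857*(-8 + 4096) = 14857*4088 = 60735416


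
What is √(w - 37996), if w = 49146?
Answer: 5*√446 ≈ 105.59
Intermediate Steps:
√(w - 37996) = √(49146 - 37996) = √11150 = 5*√446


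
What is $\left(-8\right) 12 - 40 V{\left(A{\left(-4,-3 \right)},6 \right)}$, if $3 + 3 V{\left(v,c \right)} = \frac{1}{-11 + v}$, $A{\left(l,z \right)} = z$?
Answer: $- \frac{1156}{21} \approx -55.048$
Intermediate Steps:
$V{\left(v,c \right)} = -1 + \frac{1}{3 \left(-11 + v\right)}$
$\left(-8\right) 12 - 40 V{\left(A{\left(-4,-3 \right)},6 \right)} = \left(-8\right) 12 - 40 \frac{\frac{34}{3} - -3}{-11 - 3} = -96 - 40 \frac{\frac{34}{3} + 3}{-14} = -96 - 40 \left(\left(- \frac{1}{14}\right) \frac{43}{3}\right) = -96 - - \frac{860}{21} = -96 + \frac{860}{21} = - \frac{1156}{21}$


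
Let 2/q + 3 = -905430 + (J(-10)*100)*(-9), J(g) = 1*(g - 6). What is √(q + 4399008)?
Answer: √3492547562901185646/891033 ≈ 2097.4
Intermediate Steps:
J(g) = -6 + g (J(g) = 1*(-6 + g) = -6 + g)
q = -2/891033 (q = 2/(-3 + (-905430 + ((-6 - 10)*100)*(-9))) = 2/(-3 + (-905430 - 16*100*(-9))) = 2/(-3 + (-905430 - 1600*(-9))) = 2/(-3 + (-905430 + 14400)) = 2/(-3 - 891030) = 2/(-891033) = 2*(-1/891033) = -2/891033 ≈ -2.2446e-6)
√(q + 4399008) = √(-2/891033 + 4399008) = √(3919661295262/891033) = √3492547562901185646/891033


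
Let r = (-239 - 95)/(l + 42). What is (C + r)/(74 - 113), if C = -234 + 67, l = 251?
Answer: 49265/11427 ≈ 4.3113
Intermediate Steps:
r = -334/293 (r = (-239 - 95)/(251 + 42) = -334/293 ≈ -1.1399)
C = -167
(C + r)/(74 - 113) = (-167 - 334/293)/(74 - 113) = -49265/293/(-39) = -49265/293*(-1/39) = 49265/11427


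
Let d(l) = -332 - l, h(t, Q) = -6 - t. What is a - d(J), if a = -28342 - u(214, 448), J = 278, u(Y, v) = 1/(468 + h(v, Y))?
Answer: -388249/14 ≈ -27732.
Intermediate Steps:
u(Y, v) = 1/(462 - v) (u(Y, v) = 1/(468 + (-6 - v)) = 1/(462 - v))
a = -396789/14 (a = -28342 - (-1)/(-462 + 448) = -28342 - (-1)/(-14) = -28342 - (-1)*(-1)/14 = -28342 - 1*1/14 = -28342 - 1/14 = -396789/14 ≈ -28342.)
a - d(J) = -396789/14 - (-332 - 1*278) = -396789/14 - (-332 - 278) = -396789/14 - 1*(-610) = -396789/14 + 610 = -388249/14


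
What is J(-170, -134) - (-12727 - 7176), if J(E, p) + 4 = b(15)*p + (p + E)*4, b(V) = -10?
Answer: 20023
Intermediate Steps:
J(E, p) = -4 - 6*p + 4*E (J(E, p) = -4 + (-10*p + (p + E)*4) = -4 + (-10*p + (E + p)*4) = -4 + (-10*p + (4*E + 4*p)) = -4 + (-6*p + 4*E) = -4 - 6*p + 4*E)
J(-170, -134) - (-12727 - 7176) = (-4 - 6*(-134) + 4*(-170)) - (-12727 - 7176) = (-4 + 804 - 680) - 1*(-19903) = 120 + 19903 = 20023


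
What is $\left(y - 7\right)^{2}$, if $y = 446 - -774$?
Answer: $1471369$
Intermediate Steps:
$y = 1220$ ($y = 446 + 774 = 1220$)
$\left(y - 7\right)^{2} = \left(1220 - 7\right)^{2} = 1213^{2} = 1471369$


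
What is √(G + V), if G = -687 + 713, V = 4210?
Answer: 2*√1059 ≈ 65.085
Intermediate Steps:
G = 26
√(G + V) = √(26 + 4210) = √4236 = 2*√1059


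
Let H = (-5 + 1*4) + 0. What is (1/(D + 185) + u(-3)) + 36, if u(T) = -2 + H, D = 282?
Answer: 15412/467 ≈ 33.002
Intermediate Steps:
H = -1 (H = (-5 + 4) + 0 = -1 + 0 = -1)
u(T) = -3 (u(T) = -2 - 1 = -3)
(1/(D + 185) + u(-3)) + 36 = (1/(282 + 185) - 3) + 36 = (1/467 - 3) + 36 = -1400/467 + 36 = 15412/467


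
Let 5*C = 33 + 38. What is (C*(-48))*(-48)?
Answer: 163584/5 ≈ 32717.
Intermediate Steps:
C = 71/5 (C = (33 + 38)/5 = (⅕)*71 = 71/5 ≈ 14.200)
(C*(-48))*(-48) = ((71/5)*(-48))*(-48) = -3408/5*(-48) = 163584/5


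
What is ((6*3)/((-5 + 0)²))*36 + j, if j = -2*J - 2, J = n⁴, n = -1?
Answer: 548/25 ≈ 21.920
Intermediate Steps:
J = 1 (J = (-1)⁴ = 1)
j = -4 (j = -2*1 - 2 = -2 - 2 = -4)
((6*3)/((-5 + 0)²))*36 + j = ((6*3)/((-5 + 0)²))*36 - 4 = (18/((-5)²))*36 - 4 = (18/25)*36 - 4 = 648/25 - 4 = 548/25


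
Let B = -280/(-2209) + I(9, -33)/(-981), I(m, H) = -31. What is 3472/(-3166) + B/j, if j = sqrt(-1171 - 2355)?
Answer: -1736/1583 - 343159*I*sqrt(3526)/7640944254 ≈ -1.0967 - 0.0026668*I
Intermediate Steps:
j = I*sqrt(3526) (j = sqrt(-3526) = I*sqrt(3526) ≈ 59.38*I)
B = 343159/2167029 (B = -280/(-2209) - 31/(-981) = -280*(-1/2209) - 31*(-1/981) = 280/2209 + 31/981 = 343159/2167029 ≈ 0.15835)
3472/(-3166) + B/j = 3472/(-3166) + 343159/(2167029*((I*sqrt(3526)))) = 3472*(-1/3166) + 343159*(-I*sqrt(3526)/3526)/2167029 = -1736/1583 - 343159*I*sqrt(3526)/7640944254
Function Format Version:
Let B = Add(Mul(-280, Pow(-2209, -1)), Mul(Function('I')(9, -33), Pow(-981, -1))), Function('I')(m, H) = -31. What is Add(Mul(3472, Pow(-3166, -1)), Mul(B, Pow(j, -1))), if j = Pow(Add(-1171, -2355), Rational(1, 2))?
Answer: Add(Rational(-1736, 1583), Mul(Rational(-343159, 7640944254), I, Pow(3526, Rational(1, 2)))) ≈ Add(-1.0967, Mul(-0.0026668, I))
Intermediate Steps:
j = Mul(I, Pow(3526, Rational(1, 2))) (j = Pow(-3526, Rational(1, 2)) = Mul(I, Pow(3526, Rational(1, 2))) ≈ Mul(59.380, I))
B = Rational(343159, 2167029) (B = Add(Mul(-280, Pow(-2209, -1)), Mul(-31, Pow(-981, -1))) = Add(Mul(-280, Rational(-1, 2209)), Mul(-31, Rational(-1, 981))) = Add(Rational(280, 2209), Rational(31, 981)) = Rational(343159, 2167029) ≈ 0.15835)
Add(Mul(3472, Pow(-3166, -1)), Mul(B, Pow(j, -1))) = Add(Mul(3472, Pow(-3166, -1)), Mul(Rational(343159, 2167029), Pow(Mul(I, Pow(3526, Rational(1, 2))), -1))) = Add(Mul(3472, Rational(-1, 3166)), Mul(Rational(343159, 2167029), Mul(Rational(-1, 3526), I, Pow(3526, Rational(1, 2))))) = Add(Rational(-1736, 1583), Mul(Rational(-343159, 7640944254), I, Pow(3526, Rational(1, 2))))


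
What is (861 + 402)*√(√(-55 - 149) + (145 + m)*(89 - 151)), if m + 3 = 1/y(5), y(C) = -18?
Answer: 421*√(-79205 + 18*I*√51) ≈ 96.146 + 1.1848e+5*I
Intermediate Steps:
m = -55/18 (m = -3 + 1/(-18) = -3 - 1/18 = -55/18 ≈ -3.0556)
(861 + 402)*√(√(-55 - 149) + (145 + m)*(89 - 151)) = (861 + 402)*√(√(-55 - 149) + (145 - 55/18)*(89 - 151)) = 1263*√(√(-204) + (2555/18)*(-62)) = 1263*√(2*I*√51 - 79205/9) = 1263*√(-79205/9 + 2*I*√51)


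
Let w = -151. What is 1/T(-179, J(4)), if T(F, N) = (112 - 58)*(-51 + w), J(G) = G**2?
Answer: -1/10908 ≈ -9.1676e-5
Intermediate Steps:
T(F, N) = -10908 (T(F, N) = (112 - 58)*(-51 - 151) = 54*(-202) = -10908)
1/T(-179, J(4)) = 1/(-10908) = -1/10908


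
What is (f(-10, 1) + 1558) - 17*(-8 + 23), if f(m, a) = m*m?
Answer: 1403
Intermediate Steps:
f(m, a) = m²
(f(-10, 1) + 1558) - 17*(-8 + 23) = ((-10)² + 1558) - 17*(-8 + 23) = (100 + 1558) - 17*15 = 1658 - 255 = 1403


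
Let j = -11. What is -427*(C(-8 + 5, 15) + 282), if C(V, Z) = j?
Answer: -115717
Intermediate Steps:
C(V, Z) = -11
-427*(C(-8 + 5, 15) + 282) = -427*(-11 + 282) = -427*271 = -115717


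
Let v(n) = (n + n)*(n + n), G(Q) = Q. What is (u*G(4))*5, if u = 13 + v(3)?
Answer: 980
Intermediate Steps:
v(n) = 4*n**2 (v(n) = (2*n)*(2*n) = 4*n**2)
u = 49 (u = 13 + 4*3**2 = 13 + 4*9 = 13 + 36 = 49)
(u*G(4))*5 = (49*4)*5 = 196*5 = 980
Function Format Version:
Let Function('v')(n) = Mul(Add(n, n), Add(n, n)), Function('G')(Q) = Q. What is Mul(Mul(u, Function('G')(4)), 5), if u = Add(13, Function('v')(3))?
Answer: 980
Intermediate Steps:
Function('v')(n) = Mul(4, Pow(n, 2)) (Function('v')(n) = Mul(Mul(2, n), Mul(2, n)) = Mul(4, Pow(n, 2)))
u = 49 (u = Add(13, Mul(4, Pow(3, 2))) = Add(13, Mul(4, 9)) = Add(13, 36) = 49)
Mul(Mul(u, Function('G')(4)), 5) = Mul(Mul(49, 4), 5) = Mul(196, 5) = 980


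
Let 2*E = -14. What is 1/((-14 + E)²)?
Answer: 1/441 ≈ 0.0022676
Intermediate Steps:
E = -7 (E = (½)*(-14) = -7)
1/((-14 + E)²) = 1/((-14 - 7)²) = 1/((-21)²) = 1/441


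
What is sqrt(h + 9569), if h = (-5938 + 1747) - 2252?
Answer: sqrt(3126) ≈ 55.911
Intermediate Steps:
h = -6443 (h = -4191 - 2252 = -6443)
sqrt(h + 9569) = sqrt(-6443 + 9569) = sqrt(3126)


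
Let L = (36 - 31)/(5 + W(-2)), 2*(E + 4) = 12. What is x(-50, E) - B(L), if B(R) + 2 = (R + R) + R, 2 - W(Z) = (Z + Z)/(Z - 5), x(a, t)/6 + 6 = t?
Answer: -73/3 ≈ -24.333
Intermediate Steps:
E = 2 (E = -4 + (½)*12 = -4 + 6 = 2)
x(a, t) = -36 + 6*t
W(Z) = 2 - 2*Z/(-5 + Z) (W(Z) = 2 - (Z + Z)/(Z - 5) = 2 - 2*Z/(-5 + Z))
L = 7/9 (L = (36 - 31)/(5 - 10/(-5 - 2)) = 5/(5 - 10/(-7)) = 5/(5 - 10*(-⅐)) = 5/(5 + 10/7) = 5/(45/7) = 5*(7/45) = 7/9 ≈ 0.77778)
B(R) = -2 + 3*R (B(R) = -2 + ((R + R) + R) = -2 + (2*R + R) = -2 + 3*R)
x(-50, E) - B(L) = (-36 + 6*2) - (-2 + 3*(7/9)) = (-36 + 12) - (-2 + 7/3) = -24 - 1*⅓ = -24 - ⅓ = -73/3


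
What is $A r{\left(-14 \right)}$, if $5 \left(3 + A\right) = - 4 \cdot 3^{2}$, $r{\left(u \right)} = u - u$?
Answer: $0$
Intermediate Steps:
$r{\left(u \right)} = 0$
$A = - \frac{51}{5}$ ($A = -3 + \frac{\left(-4\right) 3^{2}}{5} = -3 + \frac{\left(-4\right) 9}{5} = -3 + \frac{1}{5} \left(-36\right) = -3 - \frac{36}{5} = - \frac{51}{5} \approx -10.2$)
$A r{\left(-14 \right)} = \left(- \frac{51}{5}\right) 0 = 0$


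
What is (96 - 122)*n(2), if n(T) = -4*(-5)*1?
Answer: -520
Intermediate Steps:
n(T) = 20 (n(T) = 20*1 = 20)
(96 - 122)*n(2) = (96 - 122)*20 = -26*20 = -520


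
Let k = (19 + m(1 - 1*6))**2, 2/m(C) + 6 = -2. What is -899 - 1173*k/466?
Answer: -13301069/7456 ≈ -1783.9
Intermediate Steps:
m(C) = -1/4 (m(C) = 2/(-6 - 2) = 2/(-8) = 2*(-1/8) = -1/4)
k = 5625/16 (k = (19 - 1/4)**2 = (75/4)**2 = 5625/16 ≈ 351.56)
-899 - 1173*k/466 = -899 - 6598125/(16*466) = -899 - 1173*5625/7456 = -899 - 6598125/7456 = -13301069/7456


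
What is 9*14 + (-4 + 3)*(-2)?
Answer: 128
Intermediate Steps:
9*14 + (-4 + 3)*(-2) = 126 - 1*(-2) = 126 + 2 = 128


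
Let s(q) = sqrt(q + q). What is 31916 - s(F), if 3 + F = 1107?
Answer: 31916 - 4*sqrt(138) ≈ 31869.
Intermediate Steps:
F = 1104 (F = -3 + 1107 = 1104)
s(q) = sqrt(2)*sqrt(q) (s(q) = sqrt(2*q) = sqrt(2)*sqrt(q))
31916 - s(F) = 31916 - sqrt(2)*sqrt(1104) = 31916 - sqrt(2)*4*sqrt(69) = 31916 - 4*sqrt(138)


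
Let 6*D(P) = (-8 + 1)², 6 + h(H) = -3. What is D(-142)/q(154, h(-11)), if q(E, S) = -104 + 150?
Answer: 49/276 ≈ 0.17754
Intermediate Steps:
h(H) = -9 (h(H) = -6 - 3 = -9)
q(E, S) = 46
D(P) = 49/6 (D(P) = (-8 + 1)²/6 = (⅙)*(-7)² = (⅙)*49 = 49/6)
D(-142)/q(154, h(-11)) = (49/6)/46 = (49/6)*(1/46) = 49/276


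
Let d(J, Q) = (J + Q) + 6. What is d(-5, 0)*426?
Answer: 426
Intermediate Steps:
d(J, Q) = 6 + J + Q
d(-5, 0)*426 = (6 - 5 + 0)*426 = 1*426 = 426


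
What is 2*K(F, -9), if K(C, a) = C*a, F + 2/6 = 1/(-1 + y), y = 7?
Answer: 3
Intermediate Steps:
F = -⅙ (F = -⅓ + 1/(-1 + 7) = -⅓ + 1/6 = -⅓ + ⅙ = -⅙ ≈ -0.16667)
2*K(F, -9) = 2*(-⅙*(-9)) = 2*(3/2) = 3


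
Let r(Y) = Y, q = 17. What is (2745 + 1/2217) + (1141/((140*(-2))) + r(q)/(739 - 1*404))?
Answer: 3257134907/1188312 ≈ 2741.0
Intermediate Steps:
(2745 + 1/2217) + (1141/((140*(-2))) + r(q)/(739 - 1*404)) = (2745 + 1/2217) + (1141/((140*(-2))) + 17/(739 - 1*404)) = (2745 + 1/2217) + (1141/(-280) + 17/(739 - 404)) = 6085666/2217 + (1141*(-1/280) + 17/335) = 6085666/2217 + (-163/40 + 17*(1/335)) = 6085666/2217 + (-163/40 + 17/335) = 6085666/2217 - 2157/536 = 3257134907/1188312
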